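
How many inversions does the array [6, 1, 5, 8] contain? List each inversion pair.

Finding inversions in [6, 1, 5, 8]:

(0, 1): arr[0]=6 > arr[1]=1
(0, 2): arr[0]=6 > arr[2]=5

Total inversions: 2

The array has 2 inversion(s): (0,1), (0,2). Each pair (i,j) satisfies i < j and arr[i] > arr[j].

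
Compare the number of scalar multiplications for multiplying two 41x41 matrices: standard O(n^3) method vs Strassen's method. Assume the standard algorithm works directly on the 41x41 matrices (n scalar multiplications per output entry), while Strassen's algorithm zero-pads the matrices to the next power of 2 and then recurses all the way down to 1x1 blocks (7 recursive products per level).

Matrix multiplication for 41x41 matrices:

Strassen's algorithm requires power-of-2 dimensions. Pad 41x41 to 64x64 (next power of 2).

Standard algorithm: 41^3 = 68921 multiplications
Strassen's algorithm: 7^(log2(64)) = 7^6 = 117649 multiplications
Difference: 68921 - 117649 = -48728 (Strassen uses MORE here due to padding overhead — for small or just-over-power-of-2 n, padding can outweigh the per-level savings)

Standard: 68921 multiplications (41^3). Strassen: 117649 multiplications (7^6, after padding to 64x64). Strassen reduces 8 recursive multiplications to 7 at each level.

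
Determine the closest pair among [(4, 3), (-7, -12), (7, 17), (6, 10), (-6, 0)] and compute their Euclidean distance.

Computing all pairwise distances among 5 points:

d((4, 3), (-7, -12)) = 18.6011
d((4, 3), (7, 17)) = 14.3178
d((4, 3), (6, 10)) = 7.2801
d((4, 3), (-6, 0)) = 10.4403
d((-7, -12), (7, 17)) = 32.2025
d((-7, -12), (6, 10)) = 25.5539
d((-7, -12), (-6, 0)) = 12.0416
d((7, 17), (6, 10)) = 7.0711 <-- minimum
d((7, 17), (-6, 0)) = 21.4009
d((6, 10), (-6, 0)) = 15.6205

Closest pair: (7, 17) and (6, 10) with distance 7.0711

The closest pair is (7, 17) and (6, 10) with Euclidean distance 7.0711. For 5 points, brute-force pairwise comparison is shown above. For large n, the divide-and-conquer algorithm (sort by x, recurse on halves, check the dividing strip) achieves O(n log n).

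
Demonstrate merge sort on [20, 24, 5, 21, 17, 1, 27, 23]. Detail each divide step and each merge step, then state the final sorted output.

Merge sort trace:

Split: [20, 24, 5, 21, 17, 1, 27, 23] -> [20, 24, 5, 21] and [17, 1, 27, 23]
  Split: [20, 24, 5, 21] -> [20, 24] and [5, 21]
    Split: [20, 24] -> [20] and [24]
    Merge: [20] + [24] -> [20, 24]
    Split: [5, 21] -> [5] and [21]
    Merge: [5] + [21] -> [5, 21]
  Merge: [20, 24] + [5, 21] -> [5, 20, 21, 24]
  Split: [17, 1, 27, 23] -> [17, 1] and [27, 23]
    Split: [17, 1] -> [17] and [1]
    Merge: [17] + [1] -> [1, 17]
    Split: [27, 23] -> [27] and [23]
    Merge: [27] + [23] -> [23, 27]
  Merge: [1, 17] + [23, 27] -> [1, 17, 23, 27]
Merge: [5, 20, 21, 24] + [1, 17, 23, 27] -> [1, 5, 17, 20, 21, 23, 24, 27]

Final sorted array: [1, 5, 17, 20, 21, 23, 24, 27]

The merge sort proceeds by recursively splitting the array and merging sorted halves.
After all merges, the sorted array is [1, 5, 17, 20, 21, 23, 24, 27].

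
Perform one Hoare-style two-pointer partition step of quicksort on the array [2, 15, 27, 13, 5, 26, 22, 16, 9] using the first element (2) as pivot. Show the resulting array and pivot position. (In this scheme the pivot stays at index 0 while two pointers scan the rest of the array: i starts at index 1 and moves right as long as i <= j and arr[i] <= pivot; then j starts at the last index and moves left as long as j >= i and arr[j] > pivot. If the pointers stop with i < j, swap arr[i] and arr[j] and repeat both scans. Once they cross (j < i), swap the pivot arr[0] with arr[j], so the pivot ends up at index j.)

Hoare-style two-pointer partition with pivot = 2:

Initial array: [2, 15, 27, 13, 5, 26, 22, 16, 9]

Pointers start at i = 1, j = 8.
i ends at 1, j ends at 0: the pointers have crossed (j < i), so scanning stops.

j = 0, so swapping arr[0] with arr[j] leaves the pivot at position 0: [2, 15, 27, 13, 5, 26, 22, 16, 9]
Pivot position: 0

After partitioning with pivot 2, the array becomes [2, 15, 27, 13, 5, 26, 22, 16, 9]. The pivot is placed at index 0. All elements to the left of the pivot are <= 2, and all elements to the right are > 2.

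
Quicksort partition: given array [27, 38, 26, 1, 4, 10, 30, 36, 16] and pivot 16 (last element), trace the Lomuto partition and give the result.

Lomuto partition with pivot = 16:

Initial array: [27, 38, 26, 1, 4, 10, 30, 36, 16]

arr[0]=27 > 16: no swap
arr[1]=38 > 16: no swap
arr[2]=26 > 16: no swap
arr[3]=1 <= 16: swap with position 0, array becomes [1, 38, 26, 27, 4, 10, 30, 36, 16]
arr[4]=4 <= 16: swap with position 1, array becomes [1, 4, 26, 27, 38, 10, 30, 36, 16]
arr[5]=10 <= 16: swap with position 2, array becomes [1, 4, 10, 27, 38, 26, 30, 36, 16]
arr[6]=30 > 16: no swap
arr[7]=36 > 16: no swap

Place pivot at position 3: [1, 4, 10, 16, 38, 26, 30, 36, 27]
Pivot position: 3

After partitioning with pivot 16, the array becomes [1, 4, 10, 16, 38, 26, 30, 36, 27]. The pivot is placed at index 3. All elements to the left of the pivot are <= 16, and all elements to the right are > 16.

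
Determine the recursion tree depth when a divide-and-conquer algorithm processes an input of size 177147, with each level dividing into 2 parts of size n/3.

For divide and conquer with division factor 3:

Problem sizes at each level:
Level 0: 177147
Level 1: 59049
Level 2: 19683
Level 3: 6561
Level 4: 2187
Level 5: 729
Level 6: 243
Level 7: 81
Level 8: 27
Level 9: 9
Level 10: 3
Level 11: 1

The root is level 0 and the size-1 base case is level 11 (the tree spans levels 0 through 11, i.e. 12 levels counting the root), so the depth is the number of divisions: log_3(177147) = 11

The recursion tree depth is log_3(177147) = 11. At each level, the problem size is divided by 3, so it takes 11 divisions to reduce to a base case of size 1. The algorithm makes 2 recursive calls at each level.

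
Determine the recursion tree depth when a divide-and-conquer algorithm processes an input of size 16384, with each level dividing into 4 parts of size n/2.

For divide and conquer with division factor 2:

Problem sizes at each level:
Level 0: 16384
Level 1: 8192
Level 2: 4096
Level 3: 2048
Level 4: 1024
Level 5: 512
Level 6: 256
Level 7: 128
Level 8: 64
Level 9: 32
Level 10: 16
Level 11: 8
Level 12: 4
Level 13: 2
Level 14: 1

The root is level 0 and the size-1 base case is level 14 (the tree spans levels 0 through 14, i.e. 15 levels counting the root), so the depth is the number of divisions: log_2(16384) = 14

The recursion tree depth is log_2(16384) = 14. At each level, the problem size is divided by 2, so it takes 14 divisions to reduce to a base case of size 1. The algorithm makes 4 recursive calls at each level.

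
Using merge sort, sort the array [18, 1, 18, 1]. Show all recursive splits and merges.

Merge sort trace:

Split: [18, 1, 18, 1] -> [18, 1] and [18, 1]
  Split: [18, 1] -> [18] and [1]
  Merge: [18] + [1] -> [1, 18]
  Split: [18, 1] -> [18] and [1]
  Merge: [18] + [1] -> [1, 18]
Merge: [1, 18] + [1, 18] -> [1, 1, 18, 18]

Final sorted array: [1, 1, 18, 18]

The merge sort proceeds by recursively splitting the array and merging sorted halves.
After all merges, the sorted array is [1, 1, 18, 18].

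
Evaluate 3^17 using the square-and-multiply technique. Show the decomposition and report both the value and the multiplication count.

Computing 3^17 by squaring (build up from 3^1; each line after the first costs one multiplication):

3^1 = 3
3^2 = (3^1)^2 = 3^2 = 9
3^4 = (3^2)^2 = 9^2 = 81
3^8 = (3^4)^2 = 81^2 = 6561
3^16 = (3^8)^2 = 6561^2 = 43046721
3^17 = 3 * 3^16 = 3 * 43046721 = 129140163

Result: 129140163
Multiplications needed: 5 (5 lines after 3^1)

3^17 = 129140163. Using exponentiation by squaring, this requires 5 multiplications. The key idea: if the exponent is even, square the half-power; if odd, multiply by the base once.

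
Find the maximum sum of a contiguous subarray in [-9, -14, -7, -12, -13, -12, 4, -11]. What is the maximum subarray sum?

Using Kadane's algorithm on [-9, -14, -7, -12, -13, -12, 4, -11]:

Scanning through the array:
Position 1 (value -14): max_ending_here = -14, max_so_far = -9
Position 2 (value -7): max_ending_here = -7, max_so_far = -7
Position 3 (value -12): max_ending_here = -12, max_so_far = -7
Position 4 (value -13): max_ending_here = -13, max_so_far = -7
Position 5 (value -12): max_ending_here = -12, max_so_far = -7
Position 6 (value 4): max_ending_here = 4, max_so_far = 4
Position 7 (value -11): max_ending_here = -7, max_so_far = 4

Maximum subarray: [4]
Maximum sum: 4

The maximum subarray is [4] with sum 4. This subarray runs from index 6 to index 6.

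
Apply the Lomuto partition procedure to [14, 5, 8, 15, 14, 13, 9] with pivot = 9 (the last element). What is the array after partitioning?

Lomuto partition with pivot = 9:

Initial array: [14, 5, 8, 15, 14, 13, 9]

arr[0]=14 > 9: no swap
arr[1]=5 <= 9: swap with position 0, array becomes [5, 14, 8, 15, 14, 13, 9]
arr[2]=8 <= 9: swap with position 1, array becomes [5, 8, 14, 15, 14, 13, 9]
arr[3]=15 > 9: no swap
arr[4]=14 > 9: no swap
arr[5]=13 > 9: no swap

Place pivot at position 2: [5, 8, 9, 15, 14, 13, 14]
Pivot position: 2

After partitioning with pivot 9, the array becomes [5, 8, 9, 15, 14, 13, 14]. The pivot is placed at index 2. All elements to the left of the pivot are <= 9, and all elements to the right are > 9.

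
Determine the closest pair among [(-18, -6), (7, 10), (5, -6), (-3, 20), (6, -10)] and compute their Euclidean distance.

Computing all pairwise distances among 5 points:

d((-18, -6), (7, 10)) = 29.6816
d((-18, -6), (5, -6)) = 23.0
d((-18, -6), (-3, 20)) = 30.0167
d((-18, -6), (6, -10)) = 24.3311
d((7, 10), (5, -6)) = 16.1245
d((7, 10), (-3, 20)) = 14.1421
d((7, 10), (6, -10)) = 20.025
d((5, -6), (-3, 20)) = 27.2029
d((5, -6), (6, -10)) = 4.1231 <-- minimum
d((-3, 20), (6, -10)) = 31.3209

Closest pair: (5, -6) and (6, -10) with distance 4.1231

The closest pair is (5, -6) and (6, -10) with Euclidean distance 4.1231. For 5 points, brute-force pairwise comparison is shown above. For large n, the divide-and-conquer algorithm (sort by x, recurse on halves, check the dividing strip) achieves O(n log n).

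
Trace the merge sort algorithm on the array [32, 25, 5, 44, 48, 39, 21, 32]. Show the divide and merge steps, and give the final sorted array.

Merge sort trace:

Split: [32, 25, 5, 44, 48, 39, 21, 32] -> [32, 25, 5, 44] and [48, 39, 21, 32]
  Split: [32, 25, 5, 44] -> [32, 25] and [5, 44]
    Split: [32, 25] -> [32] and [25]
    Merge: [32] + [25] -> [25, 32]
    Split: [5, 44] -> [5] and [44]
    Merge: [5] + [44] -> [5, 44]
  Merge: [25, 32] + [5, 44] -> [5, 25, 32, 44]
  Split: [48, 39, 21, 32] -> [48, 39] and [21, 32]
    Split: [48, 39] -> [48] and [39]
    Merge: [48] + [39] -> [39, 48]
    Split: [21, 32] -> [21] and [32]
    Merge: [21] + [32] -> [21, 32]
  Merge: [39, 48] + [21, 32] -> [21, 32, 39, 48]
Merge: [5, 25, 32, 44] + [21, 32, 39, 48] -> [5, 21, 25, 32, 32, 39, 44, 48]

Final sorted array: [5, 21, 25, 32, 32, 39, 44, 48]

The merge sort proceeds by recursively splitting the array and merging sorted halves.
After all merges, the sorted array is [5, 21, 25, 32, 32, 39, 44, 48].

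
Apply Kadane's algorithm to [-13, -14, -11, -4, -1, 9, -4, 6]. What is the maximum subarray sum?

Using Kadane's algorithm on [-13, -14, -11, -4, -1, 9, -4, 6]:

Scanning through the array:
Position 1 (value -14): max_ending_here = -14, max_so_far = -13
Position 2 (value -11): max_ending_here = -11, max_so_far = -11
Position 3 (value -4): max_ending_here = -4, max_so_far = -4
Position 4 (value -1): max_ending_here = -1, max_so_far = -1
Position 5 (value 9): max_ending_here = 9, max_so_far = 9
Position 6 (value -4): max_ending_here = 5, max_so_far = 9
Position 7 (value 6): max_ending_here = 11, max_so_far = 11

Maximum subarray: [9, -4, 6]
Maximum sum: 11

The maximum subarray is [9, -4, 6] with sum 11. This subarray runs from index 5 to index 7.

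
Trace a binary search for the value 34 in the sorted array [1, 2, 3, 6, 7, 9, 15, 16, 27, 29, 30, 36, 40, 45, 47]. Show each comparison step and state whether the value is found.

Binary search for 34 in [1, 2, 3, 6, 7, 9, 15, 16, 27, 29, 30, 36, 40, 45, 47]:

lo=0, hi=14, mid=7, arr[mid]=16 -> 16 < 34, search right half
lo=8, hi=14, mid=11, arr[mid]=36 -> 36 > 34, search left half
lo=8, hi=10, mid=9, arr[mid]=29 -> 29 < 34, search right half
lo=10, hi=10, mid=10, arr[mid]=30 -> 30 < 34, search right half
lo=11 > hi=10, target 34 not found

Binary search determines that 34 is not in the array after 4 comparisons. The search space was exhausted without finding the target.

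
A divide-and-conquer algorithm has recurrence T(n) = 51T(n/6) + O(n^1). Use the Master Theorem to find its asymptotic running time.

Master Theorem for T(n) = 51T(n/6) + O(n^1):

a = 51, b = 6, c = 1
log_b(a) = log_6(51) = 2.1944

Case 1: c = 1 < log_6(51) = 2.1944
T(n) = O(n^(log_6 51))

For T(n) = 51T(n/6) + O(n^1): log_6(51) = 2.1944. This is Case 1 of the Master Theorem (c < log_b(a), work dominated by leaves), giving O(n^(log_6 51)).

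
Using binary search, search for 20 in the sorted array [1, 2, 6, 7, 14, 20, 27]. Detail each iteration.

Binary search for 20 in [1, 2, 6, 7, 14, 20, 27]:

lo=0, hi=6, mid=3, arr[mid]=7 -> 7 < 20, search right half
lo=4, hi=6, mid=5, arr[mid]=20 -> Found target at index 5!

Binary search finds 20 at index 5 after 2 comparisons. The search repeatedly halves the search space by comparing with the middle element.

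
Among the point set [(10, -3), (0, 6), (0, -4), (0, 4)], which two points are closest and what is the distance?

Computing all pairwise distances among 4 points:

d((10, -3), (0, 6)) = 13.4536
d((10, -3), (0, -4)) = 10.0499
d((10, -3), (0, 4)) = 12.2066
d((0, 6), (0, -4)) = 10.0
d((0, 6), (0, 4)) = 2.0 <-- minimum
d((0, -4), (0, 4)) = 8.0

Closest pair: (0, 6) and (0, 4) with distance 2.0

The closest pair is (0, 6) and (0, 4) with Euclidean distance 2.0. For 4 points, brute-force pairwise comparison is shown above. For large n, the divide-and-conquer algorithm (sort by x, recurse on halves, check the dividing strip) achieves O(n log n).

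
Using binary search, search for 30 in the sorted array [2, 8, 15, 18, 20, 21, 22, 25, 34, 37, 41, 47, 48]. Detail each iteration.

Binary search for 30 in [2, 8, 15, 18, 20, 21, 22, 25, 34, 37, 41, 47, 48]:

lo=0, hi=12, mid=6, arr[mid]=22 -> 22 < 30, search right half
lo=7, hi=12, mid=9, arr[mid]=37 -> 37 > 30, search left half
lo=7, hi=8, mid=7, arr[mid]=25 -> 25 < 30, search right half
lo=8, hi=8, mid=8, arr[mid]=34 -> 34 > 30, search left half
lo=8 > hi=7, target 30 not found

Binary search determines that 30 is not in the array after 4 comparisons. The search space was exhausted without finding the target.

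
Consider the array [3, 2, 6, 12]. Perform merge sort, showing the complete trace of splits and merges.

Merge sort trace:

Split: [3, 2, 6, 12] -> [3, 2] and [6, 12]
  Split: [3, 2] -> [3] and [2]
  Merge: [3] + [2] -> [2, 3]
  Split: [6, 12] -> [6] and [12]
  Merge: [6] + [12] -> [6, 12]
Merge: [2, 3] + [6, 12] -> [2, 3, 6, 12]

Final sorted array: [2, 3, 6, 12]

The merge sort proceeds by recursively splitting the array and merging sorted halves.
After all merges, the sorted array is [2, 3, 6, 12].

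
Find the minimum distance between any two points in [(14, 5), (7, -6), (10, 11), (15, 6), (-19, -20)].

Computing all pairwise distances among 5 points:

d((14, 5), (7, -6)) = 13.0384
d((14, 5), (10, 11)) = 7.2111
d((14, 5), (15, 6)) = 1.4142 <-- minimum
d((14, 5), (-19, -20)) = 41.4005
d((7, -6), (10, 11)) = 17.2627
d((7, -6), (15, 6)) = 14.4222
d((7, -6), (-19, -20)) = 29.5296
d((10, 11), (15, 6)) = 7.0711
d((10, 11), (-19, -20)) = 42.45
d((15, 6), (-19, -20)) = 42.8019

Closest pair: (14, 5) and (15, 6) with distance 1.4142

The closest pair is (14, 5) and (15, 6) with Euclidean distance 1.4142. For 5 points, brute-force pairwise comparison is shown above. For large n, the divide-and-conquer algorithm (sort by x, recurse on halves, check the dividing strip) achieves O(n log n).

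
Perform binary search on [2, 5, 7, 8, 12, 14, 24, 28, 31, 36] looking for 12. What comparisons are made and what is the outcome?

Binary search for 12 in [2, 5, 7, 8, 12, 14, 24, 28, 31, 36]:

lo=0, hi=9, mid=4, arr[mid]=12 -> Found target at index 4!

Binary search finds 12 at index 4 after 1 comparisons. The search repeatedly halves the search space by comparing with the middle element.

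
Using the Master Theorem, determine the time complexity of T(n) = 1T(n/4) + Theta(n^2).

Master Theorem for T(n) = 1T(n/4) + O(n^2):

a = 1, b = 4, c = 2
log_b(a) = log_4(1) = 0.0000

Case 3: c = 2 > log_4(1) = 0.0000
T(n) = O(n^2) = O(n^2)

For T(n) = 1T(n/4) + O(n^2): log_4(1) = 0.0000. This is Case 3 of the Master Theorem (c > log_b(a), work dominated by root), giving O(n^2).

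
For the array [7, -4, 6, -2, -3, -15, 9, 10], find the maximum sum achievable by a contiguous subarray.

Using Kadane's algorithm on [7, -4, 6, -2, -3, -15, 9, 10]:

Scanning through the array:
Position 1 (value -4): max_ending_here = 3, max_so_far = 7
Position 2 (value 6): max_ending_here = 9, max_so_far = 9
Position 3 (value -2): max_ending_here = 7, max_so_far = 9
Position 4 (value -3): max_ending_here = 4, max_so_far = 9
Position 5 (value -15): max_ending_here = -11, max_so_far = 9
Position 6 (value 9): max_ending_here = 9, max_so_far = 9
Position 7 (value 10): max_ending_here = 19, max_so_far = 19

Maximum subarray: [9, 10]
Maximum sum: 19

The maximum subarray is [9, 10] with sum 19. This subarray runs from index 6 to index 7.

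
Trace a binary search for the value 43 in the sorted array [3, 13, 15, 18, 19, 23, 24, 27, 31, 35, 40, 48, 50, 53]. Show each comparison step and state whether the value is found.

Binary search for 43 in [3, 13, 15, 18, 19, 23, 24, 27, 31, 35, 40, 48, 50, 53]:

lo=0, hi=13, mid=6, arr[mid]=24 -> 24 < 43, search right half
lo=7, hi=13, mid=10, arr[mid]=40 -> 40 < 43, search right half
lo=11, hi=13, mid=12, arr[mid]=50 -> 50 > 43, search left half
lo=11, hi=11, mid=11, arr[mid]=48 -> 48 > 43, search left half
lo=11 > hi=10, target 43 not found

Binary search determines that 43 is not in the array after 4 comparisons. The search space was exhausted without finding the target.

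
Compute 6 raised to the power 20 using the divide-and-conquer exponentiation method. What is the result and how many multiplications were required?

Computing 6^20 by squaring (build up from 6^1; each line after the first costs one multiplication):

6^1 = 6
6^2 = (6^1)^2 = 6^2 = 36
6^4 = (6^2)^2 = 36^2 = 1296
6^5 = 6 * 6^4 = 6 * 1296 = 7776
6^10 = (6^5)^2 = 7776^2 = 60466176
6^20 = (6^10)^2 = 60466176^2 = 3656158440062976

Result: 3656158440062976
Multiplications needed: 5 (5 lines after 6^1)

6^20 = 3656158440062976. Using exponentiation by squaring, this requires 5 multiplications. The key idea: if the exponent is even, square the half-power; if odd, multiply by the base once.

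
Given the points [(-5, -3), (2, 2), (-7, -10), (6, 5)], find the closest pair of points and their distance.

Computing all pairwise distances among 4 points:

d((-5, -3), (2, 2)) = 8.6023
d((-5, -3), (-7, -10)) = 7.2801
d((-5, -3), (6, 5)) = 13.6015
d((2, 2), (-7, -10)) = 15.0
d((2, 2), (6, 5)) = 5.0 <-- minimum
d((-7, -10), (6, 5)) = 19.8494

Closest pair: (2, 2) and (6, 5) with distance 5.0

The closest pair is (2, 2) and (6, 5) with Euclidean distance 5.0. For 4 points, brute-force pairwise comparison is shown above. For large n, the divide-and-conquer algorithm (sort by x, recurse on halves, check the dividing strip) achieves O(n log n).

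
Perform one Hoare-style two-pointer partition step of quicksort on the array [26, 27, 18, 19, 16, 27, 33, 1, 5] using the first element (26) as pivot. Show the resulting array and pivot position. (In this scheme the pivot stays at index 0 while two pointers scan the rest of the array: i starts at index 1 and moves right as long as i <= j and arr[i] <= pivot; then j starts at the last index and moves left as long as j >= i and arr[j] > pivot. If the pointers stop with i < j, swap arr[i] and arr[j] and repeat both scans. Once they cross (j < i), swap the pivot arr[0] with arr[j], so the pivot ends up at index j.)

Hoare-style two-pointer partition with pivot = 26:

Initial array: [26, 27, 18, 19, 16, 27, 33, 1, 5]

Pointers start at i = 1, j = 8.
i stops at index 1 (arr[1]=27 > 26), j stops at index 8 (arr[8]=5 <= 26): swap arr[1] and arr[8], array becomes [26, 5, 18, 19, 16, 27, 33, 1, 27]
i stops at index 5 (arr[5]=27 > 26), j stops at index 7 (arr[7]=1 <= 26): swap arr[5] and arr[7], array becomes [26, 5, 18, 19, 16, 1, 33, 27, 27]
i ends at 6, j ends at 5: the pointers have crossed (j < i), so scanning stops.

Swap pivot arr[0] with arr[5] to place pivot at position 5: [1, 5, 18, 19, 16, 26, 33, 27, 27]
Pivot position: 5

After partitioning with pivot 26, the array becomes [1, 5, 18, 19, 16, 26, 33, 27, 27]. The pivot is placed at index 5. All elements to the left of the pivot are <= 26, and all elements to the right are > 26.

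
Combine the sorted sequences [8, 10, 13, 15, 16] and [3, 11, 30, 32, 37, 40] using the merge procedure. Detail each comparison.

Merging process:

Compare 8 vs 3: take 3 from right. Merged: [3]
Compare 8 vs 11: take 8 from left. Merged: [3, 8]
Compare 10 vs 11: take 10 from left. Merged: [3, 8, 10]
Compare 13 vs 11: take 11 from right. Merged: [3, 8, 10, 11]
Compare 13 vs 30: take 13 from left. Merged: [3, 8, 10, 11, 13]
Compare 15 vs 30: take 15 from left. Merged: [3, 8, 10, 11, 13, 15]
Compare 16 vs 30: take 16 from left. Merged: [3, 8, 10, 11, 13, 15, 16]
Append remaining from right: [30, 32, 37, 40]. Merged: [3, 8, 10, 11, 13, 15, 16, 30, 32, 37, 40]

Final merged array: [3, 8, 10, 11, 13, 15, 16, 30, 32, 37, 40]
Total comparisons: 7

The merged array is [3, 8, 10, 11, 13, 15, 16, 30, 32, 37, 40], requiring 7 comparisons. The merge step runs in O(n) time where n is the total number of elements.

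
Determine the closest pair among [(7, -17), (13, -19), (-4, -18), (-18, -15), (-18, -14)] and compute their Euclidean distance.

Computing all pairwise distances among 5 points:

d((7, -17), (13, -19)) = 6.3246
d((7, -17), (-4, -18)) = 11.0454
d((7, -17), (-18, -15)) = 25.0799
d((7, -17), (-18, -14)) = 25.1794
d((13, -19), (-4, -18)) = 17.0294
d((13, -19), (-18, -15)) = 31.257
d((13, -19), (-18, -14)) = 31.4006
d((-4, -18), (-18, -15)) = 14.3178
d((-4, -18), (-18, -14)) = 14.5602
d((-18, -15), (-18, -14)) = 1.0 <-- minimum

Closest pair: (-18, -15) and (-18, -14) with distance 1.0

The closest pair is (-18, -15) and (-18, -14) with Euclidean distance 1.0. For 5 points, brute-force pairwise comparison is shown above. For large n, the divide-and-conquer algorithm (sort by x, recurse on halves, check the dividing strip) achieves O(n log n).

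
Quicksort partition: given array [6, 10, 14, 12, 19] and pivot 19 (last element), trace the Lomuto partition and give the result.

Lomuto partition with pivot = 19:

Initial array: [6, 10, 14, 12, 19]

arr[0]=6 <= 19: swap with position 0, array becomes [6, 10, 14, 12, 19]
arr[1]=10 <= 19: swap with position 1, array becomes [6, 10, 14, 12, 19]
arr[2]=14 <= 19: swap with position 2, array becomes [6, 10, 14, 12, 19]
arr[3]=12 <= 19: swap with position 3, array becomes [6, 10, 14, 12, 19]

Place pivot at position 4: [6, 10, 14, 12, 19]
Pivot position: 4

After partitioning with pivot 19, the array becomes [6, 10, 14, 12, 19]. The pivot is placed at index 4. All elements to the left of the pivot are <= 19, and all elements to the right are > 19.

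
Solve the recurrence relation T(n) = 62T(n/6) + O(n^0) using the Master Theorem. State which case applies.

Master Theorem for T(n) = 62T(n/6) + O(n^0):

a = 62, b = 6, c = 0
log_b(a) = log_6(62) = 2.3034

Case 1: c = 0 < log_6(62) = 2.3034
T(n) = O(n^(log_6 62))

For T(n) = 62T(n/6) + O(n^0): log_6(62) = 2.3034. This is Case 1 of the Master Theorem (c < log_b(a), work dominated by leaves), giving O(n^(log_6 62)).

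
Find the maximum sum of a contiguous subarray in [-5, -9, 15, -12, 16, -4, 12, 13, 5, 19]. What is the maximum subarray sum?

Using Kadane's algorithm on [-5, -9, 15, -12, 16, -4, 12, 13, 5, 19]:

Scanning through the array:
Position 1 (value -9): max_ending_here = -9, max_so_far = -5
Position 2 (value 15): max_ending_here = 15, max_so_far = 15
Position 3 (value -12): max_ending_here = 3, max_so_far = 15
Position 4 (value 16): max_ending_here = 19, max_so_far = 19
Position 5 (value -4): max_ending_here = 15, max_so_far = 19
Position 6 (value 12): max_ending_here = 27, max_so_far = 27
Position 7 (value 13): max_ending_here = 40, max_so_far = 40
Position 8 (value 5): max_ending_here = 45, max_so_far = 45
Position 9 (value 19): max_ending_here = 64, max_so_far = 64

Maximum subarray: [15, -12, 16, -4, 12, 13, 5, 19]
Maximum sum: 64

The maximum subarray is [15, -12, 16, -4, 12, 13, 5, 19] with sum 64. This subarray runs from index 2 to index 9.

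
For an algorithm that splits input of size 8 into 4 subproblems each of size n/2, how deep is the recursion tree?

For divide and conquer with division factor 2:

Problem sizes at each level:
Level 0: 8
Level 1: 4
Level 2: 2
Level 3: 1

The root is level 0 and the size-1 base case is level 3 (the tree spans levels 0 through 3, i.e. 4 levels counting the root), so the depth is the number of divisions: log_2(8) = 3

The recursion tree depth is log_2(8) = 3. At each level, the problem size is divided by 2, so it takes 3 divisions to reduce to a base case of size 1. The algorithm makes 4 recursive calls at each level.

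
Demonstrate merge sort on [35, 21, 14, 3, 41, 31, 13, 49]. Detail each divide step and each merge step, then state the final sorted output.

Merge sort trace:

Split: [35, 21, 14, 3, 41, 31, 13, 49] -> [35, 21, 14, 3] and [41, 31, 13, 49]
  Split: [35, 21, 14, 3] -> [35, 21] and [14, 3]
    Split: [35, 21] -> [35] and [21]
    Merge: [35] + [21] -> [21, 35]
    Split: [14, 3] -> [14] and [3]
    Merge: [14] + [3] -> [3, 14]
  Merge: [21, 35] + [3, 14] -> [3, 14, 21, 35]
  Split: [41, 31, 13, 49] -> [41, 31] and [13, 49]
    Split: [41, 31] -> [41] and [31]
    Merge: [41] + [31] -> [31, 41]
    Split: [13, 49] -> [13] and [49]
    Merge: [13] + [49] -> [13, 49]
  Merge: [31, 41] + [13, 49] -> [13, 31, 41, 49]
Merge: [3, 14, 21, 35] + [13, 31, 41, 49] -> [3, 13, 14, 21, 31, 35, 41, 49]

Final sorted array: [3, 13, 14, 21, 31, 35, 41, 49]

The merge sort proceeds by recursively splitting the array and merging sorted halves.
After all merges, the sorted array is [3, 13, 14, 21, 31, 35, 41, 49].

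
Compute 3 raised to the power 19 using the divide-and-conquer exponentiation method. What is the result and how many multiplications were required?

Computing 3^19 by squaring (build up from 3^1; each line after the first costs one multiplication):

3^1 = 3
3^2 = (3^1)^2 = 3^2 = 9
3^4 = (3^2)^2 = 9^2 = 81
3^8 = (3^4)^2 = 81^2 = 6561
3^9 = 3 * 3^8 = 3 * 6561 = 19683
3^18 = (3^9)^2 = 19683^2 = 387420489
3^19 = 3 * 3^18 = 3 * 387420489 = 1162261467

Result: 1162261467
Multiplications needed: 6 (6 lines after 3^1)

3^19 = 1162261467. Using exponentiation by squaring, this requires 6 multiplications. The key idea: if the exponent is even, square the half-power; if odd, multiply by the base once.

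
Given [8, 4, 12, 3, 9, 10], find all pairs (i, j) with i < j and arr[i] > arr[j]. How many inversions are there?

Finding inversions in [8, 4, 12, 3, 9, 10]:

(0, 1): arr[0]=8 > arr[1]=4
(0, 3): arr[0]=8 > arr[3]=3
(1, 3): arr[1]=4 > arr[3]=3
(2, 3): arr[2]=12 > arr[3]=3
(2, 4): arr[2]=12 > arr[4]=9
(2, 5): arr[2]=12 > arr[5]=10

Total inversions: 6

The array has 6 inversion(s): (0,1), (0,3), (1,3), (2,3), (2,4), (2,5). Each pair (i,j) satisfies i < j and arr[i] > arr[j].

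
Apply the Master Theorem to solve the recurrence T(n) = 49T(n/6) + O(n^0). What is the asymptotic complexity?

Master Theorem for T(n) = 49T(n/6) + O(n^0):

a = 49, b = 6, c = 0
log_b(a) = log_6(49) = 2.1721

Case 1: c = 0 < log_6(49) = 2.1721
T(n) = O(n^(log_6 49))

For T(n) = 49T(n/6) + O(n^0): log_6(49) = 2.1721. This is Case 1 of the Master Theorem (c < log_b(a), work dominated by leaves), giving O(n^(log_6 49)).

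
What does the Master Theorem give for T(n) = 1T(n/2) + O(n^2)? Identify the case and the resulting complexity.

Master Theorem for T(n) = 1T(n/2) + O(n^2):

a = 1, b = 2, c = 2
log_b(a) = log_2(1) = 0.0000

Case 3: c = 2 > log_2(1) = 0.0000
T(n) = O(n^2) = O(n^2)

For T(n) = 1T(n/2) + O(n^2): log_2(1) = 0.0000. This is Case 3 of the Master Theorem (c > log_b(a), work dominated by root), giving O(n^2).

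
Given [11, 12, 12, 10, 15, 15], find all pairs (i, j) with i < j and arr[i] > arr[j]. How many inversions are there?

Finding inversions in [11, 12, 12, 10, 15, 15]:

(0, 3): arr[0]=11 > arr[3]=10
(1, 3): arr[1]=12 > arr[3]=10
(2, 3): arr[2]=12 > arr[3]=10

Total inversions: 3

The array has 3 inversion(s): (0,3), (1,3), (2,3). Each pair (i,j) satisfies i < j and arr[i] > arr[j].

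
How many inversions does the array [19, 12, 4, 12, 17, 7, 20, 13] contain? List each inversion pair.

Finding inversions in [19, 12, 4, 12, 17, 7, 20, 13]:

(0, 1): arr[0]=19 > arr[1]=12
(0, 2): arr[0]=19 > arr[2]=4
(0, 3): arr[0]=19 > arr[3]=12
(0, 4): arr[0]=19 > arr[4]=17
(0, 5): arr[0]=19 > arr[5]=7
(0, 7): arr[0]=19 > arr[7]=13
(1, 2): arr[1]=12 > arr[2]=4
(1, 5): arr[1]=12 > arr[5]=7
(3, 5): arr[3]=12 > arr[5]=7
(4, 5): arr[4]=17 > arr[5]=7
(4, 7): arr[4]=17 > arr[7]=13
(6, 7): arr[6]=20 > arr[7]=13

Total inversions: 12

The array has 12 inversion(s): (0,1), (0,2), (0,3), (0,4), (0,5), (0,7), (1,2), (1,5), (3,5), (4,5), (4,7), (6,7). Each pair (i,j) satisfies i < j and arr[i] > arr[j].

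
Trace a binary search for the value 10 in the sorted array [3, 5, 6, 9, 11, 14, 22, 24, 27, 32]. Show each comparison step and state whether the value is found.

Binary search for 10 in [3, 5, 6, 9, 11, 14, 22, 24, 27, 32]:

lo=0, hi=9, mid=4, arr[mid]=11 -> 11 > 10, search left half
lo=0, hi=3, mid=1, arr[mid]=5 -> 5 < 10, search right half
lo=2, hi=3, mid=2, arr[mid]=6 -> 6 < 10, search right half
lo=3, hi=3, mid=3, arr[mid]=9 -> 9 < 10, search right half
lo=4 > hi=3, target 10 not found

Binary search determines that 10 is not in the array after 4 comparisons. The search space was exhausted without finding the target.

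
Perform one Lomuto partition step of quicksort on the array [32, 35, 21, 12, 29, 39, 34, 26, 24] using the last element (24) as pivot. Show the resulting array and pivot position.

Lomuto partition with pivot = 24:

Initial array: [32, 35, 21, 12, 29, 39, 34, 26, 24]

arr[0]=32 > 24: no swap
arr[1]=35 > 24: no swap
arr[2]=21 <= 24: swap with position 0, array becomes [21, 35, 32, 12, 29, 39, 34, 26, 24]
arr[3]=12 <= 24: swap with position 1, array becomes [21, 12, 32, 35, 29, 39, 34, 26, 24]
arr[4]=29 > 24: no swap
arr[5]=39 > 24: no swap
arr[6]=34 > 24: no swap
arr[7]=26 > 24: no swap

Place pivot at position 2: [21, 12, 24, 35, 29, 39, 34, 26, 32]
Pivot position: 2

After partitioning with pivot 24, the array becomes [21, 12, 24, 35, 29, 39, 34, 26, 32]. The pivot is placed at index 2. All elements to the left of the pivot are <= 24, and all elements to the right are > 24.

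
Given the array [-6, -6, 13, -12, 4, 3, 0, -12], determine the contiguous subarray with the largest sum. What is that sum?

Using Kadane's algorithm on [-6, -6, 13, -12, 4, 3, 0, -12]:

Scanning through the array:
Position 1 (value -6): max_ending_here = -6, max_so_far = -6
Position 2 (value 13): max_ending_here = 13, max_so_far = 13
Position 3 (value -12): max_ending_here = 1, max_so_far = 13
Position 4 (value 4): max_ending_here = 5, max_so_far = 13
Position 5 (value 3): max_ending_here = 8, max_so_far = 13
Position 6 (value 0): max_ending_here = 8, max_so_far = 13
Position 7 (value -12): max_ending_here = -4, max_so_far = 13

Maximum subarray: [13]
Maximum sum: 13

The maximum subarray is [13] with sum 13. This subarray runs from index 2 to index 2.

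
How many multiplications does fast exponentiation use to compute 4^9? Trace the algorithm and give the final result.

Computing 4^9 by squaring (build up from 4^1; each line after the first costs one multiplication):

4^1 = 4
4^2 = (4^1)^2 = 4^2 = 16
4^4 = (4^2)^2 = 16^2 = 256
4^8 = (4^4)^2 = 256^2 = 65536
4^9 = 4 * 4^8 = 4 * 65536 = 262144

Result: 262144
Multiplications needed: 4 (4 lines after 4^1)

4^9 = 262144. Using exponentiation by squaring, this requires 4 multiplications. The key idea: if the exponent is even, square the half-power; if odd, multiply by the base once.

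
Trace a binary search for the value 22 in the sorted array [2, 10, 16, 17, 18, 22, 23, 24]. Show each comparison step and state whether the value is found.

Binary search for 22 in [2, 10, 16, 17, 18, 22, 23, 24]:

lo=0, hi=7, mid=3, arr[mid]=17 -> 17 < 22, search right half
lo=4, hi=7, mid=5, arr[mid]=22 -> Found target at index 5!

Binary search finds 22 at index 5 after 2 comparisons. The search repeatedly halves the search space by comparing with the middle element.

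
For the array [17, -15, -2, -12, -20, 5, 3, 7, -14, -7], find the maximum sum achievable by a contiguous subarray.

Using Kadane's algorithm on [17, -15, -2, -12, -20, 5, 3, 7, -14, -7]:

Scanning through the array:
Position 1 (value -15): max_ending_here = 2, max_so_far = 17
Position 2 (value -2): max_ending_here = 0, max_so_far = 17
Position 3 (value -12): max_ending_here = -12, max_so_far = 17
Position 4 (value -20): max_ending_here = -20, max_so_far = 17
Position 5 (value 5): max_ending_here = 5, max_so_far = 17
Position 6 (value 3): max_ending_here = 8, max_so_far = 17
Position 7 (value 7): max_ending_here = 15, max_so_far = 17
Position 8 (value -14): max_ending_here = 1, max_so_far = 17
Position 9 (value -7): max_ending_here = -6, max_so_far = 17

Maximum subarray: [17]
Maximum sum: 17

The maximum subarray is [17] with sum 17. This subarray runs from index 0 to index 0.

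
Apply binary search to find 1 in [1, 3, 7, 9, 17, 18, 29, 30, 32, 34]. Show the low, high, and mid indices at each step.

Binary search for 1 in [1, 3, 7, 9, 17, 18, 29, 30, 32, 34]:

lo=0, hi=9, mid=4, arr[mid]=17 -> 17 > 1, search left half
lo=0, hi=3, mid=1, arr[mid]=3 -> 3 > 1, search left half
lo=0, hi=0, mid=0, arr[mid]=1 -> Found target at index 0!

Binary search finds 1 at index 0 after 3 comparisons. The search repeatedly halves the search space by comparing with the middle element.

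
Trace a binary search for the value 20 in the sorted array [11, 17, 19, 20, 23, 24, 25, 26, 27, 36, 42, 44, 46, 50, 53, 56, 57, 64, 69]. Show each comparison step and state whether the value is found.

Binary search for 20 in [11, 17, 19, 20, 23, 24, 25, 26, 27, 36, 42, 44, 46, 50, 53, 56, 57, 64, 69]:

lo=0, hi=18, mid=9, arr[mid]=36 -> 36 > 20, search left half
lo=0, hi=8, mid=4, arr[mid]=23 -> 23 > 20, search left half
lo=0, hi=3, mid=1, arr[mid]=17 -> 17 < 20, search right half
lo=2, hi=3, mid=2, arr[mid]=19 -> 19 < 20, search right half
lo=3, hi=3, mid=3, arr[mid]=20 -> Found target at index 3!

Binary search finds 20 at index 3 after 5 comparisons. The search repeatedly halves the search space by comparing with the middle element.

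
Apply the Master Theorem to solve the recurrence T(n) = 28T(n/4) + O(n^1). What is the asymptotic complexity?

Master Theorem for T(n) = 28T(n/4) + O(n^1):

a = 28, b = 4, c = 1
log_b(a) = log_4(28) = 2.4037

Case 1: c = 1 < log_4(28) = 2.4037
T(n) = O(n^(log_4 28))

For T(n) = 28T(n/4) + O(n^1): log_4(28) = 2.4037. This is Case 1 of the Master Theorem (c < log_b(a), work dominated by leaves), giving O(n^(log_4 28)).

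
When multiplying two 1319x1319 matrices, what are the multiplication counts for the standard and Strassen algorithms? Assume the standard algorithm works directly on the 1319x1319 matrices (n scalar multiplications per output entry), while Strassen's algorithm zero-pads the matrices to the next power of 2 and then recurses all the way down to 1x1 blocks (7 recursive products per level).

Matrix multiplication for 1319x1319 matrices:

Strassen's algorithm requires power-of-2 dimensions. Pad 1319x1319 to 2048x2048 (next power of 2).

Standard algorithm: 1319^3 = 2294744759 multiplications
Strassen's algorithm: 7^(log2(2048)) = 7^11 = 1977326743 multiplications
Savings: 2294744759 - 1977326743 = 317418016 multiplications

Standard: 2294744759 multiplications (1319^3). Strassen: 1977326743 multiplications (7^11, after padding to 2048x2048). Strassen reduces 8 recursive multiplications to 7 at each level.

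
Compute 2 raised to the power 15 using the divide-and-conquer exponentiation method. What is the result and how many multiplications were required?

Computing 2^15 by squaring (build up from 2^1; each line after the first costs one multiplication):

2^1 = 2
2^2 = (2^1)^2 = 2^2 = 4
2^3 = 2 * 2^2 = 2 * 4 = 8
2^6 = (2^3)^2 = 8^2 = 64
2^7 = 2 * 2^6 = 2 * 64 = 128
2^14 = (2^7)^2 = 128^2 = 16384
2^15 = 2 * 2^14 = 2 * 16384 = 32768

Result: 32768
Multiplications needed: 6 (6 lines after 2^1)

2^15 = 32768. Using exponentiation by squaring, this requires 6 multiplications. The key idea: if the exponent is even, square the half-power; if odd, multiply by the base once.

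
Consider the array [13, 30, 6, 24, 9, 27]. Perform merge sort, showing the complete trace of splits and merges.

Merge sort trace:

Split: [13, 30, 6, 24, 9, 27] -> [13, 30, 6] and [24, 9, 27]
  Split: [13, 30, 6] -> [13] and [30, 6]
    Split: [30, 6] -> [30] and [6]
    Merge: [30] + [6] -> [6, 30]
  Merge: [13] + [6, 30] -> [6, 13, 30]
  Split: [24, 9, 27] -> [24] and [9, 27]
    Split: [9, 27] -> [9] and [27]
    Merge: [9] + [27] -> [9, 27]
  Merge: [24] + [9, 27] -> [9, 24, 27]
Merge: [6, 13, 30] + [9, 24, 27] -> [6, 9, 13, 24, 27, 30]

Final sorted array: [6, 9, 13, 24, 27, 30]

The merge sort proceeds by recursively splitting the array and merging sorted halves.
After all merges, the sorted array is [6, 9, 13, 24, 27, 30].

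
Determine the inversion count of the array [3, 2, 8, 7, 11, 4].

Finding inversions in [3, 2, 8, 7, 11, 4]:

(0, 1): arr[0]=3 > arr[1]=2
(2, 3): arr[2]=8 > arr[3]=7
(2, 5): arr[2]=8 > arr[5]=4
(3, 5): arr[3]=7 > arr[5]=4
(4, 5): arr[4]=11 > arr[5]=4

Total inversions: 5

The array has 5 inversion(s): (0,1), (2,3), (2,5), (3,5), (4,5). Each pair (i,j) satisfies i < j and arr[i] > arr[j].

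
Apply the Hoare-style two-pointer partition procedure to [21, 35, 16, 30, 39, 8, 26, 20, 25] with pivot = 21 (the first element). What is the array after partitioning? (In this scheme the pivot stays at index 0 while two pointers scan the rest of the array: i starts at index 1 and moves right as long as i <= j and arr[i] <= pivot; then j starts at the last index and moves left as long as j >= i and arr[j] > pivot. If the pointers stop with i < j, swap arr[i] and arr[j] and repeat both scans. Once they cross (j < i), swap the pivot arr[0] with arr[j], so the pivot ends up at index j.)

Hoare-style two-pointer partition with pivot = 21:

Initial array: [21, 35, 16, 30, 39, 8, 26, 20, 25]

Pointers start at i = 1, j = 8.
i stops at index 1 (arr[1]=35 > 21), j stops at index 7 (arr[7]=20 <= 21): swap arr[1] and arr[7], array becomes [21, 20, 16, 30, 39, 8, 26, 35, 25]
i stops at index 3 (arr[3]=30 > 21), j stops at index 5 (arr[5]=8 <= 21): swap arr[3] and arr[5], array becomes [21, 20, 16, 8, 39, 30, 26, 35, 25]
i ends at 4, j ends at 3: the pointers have crossed (j < i), so scanning stops.

Swap pivot arr[0] with arr[3] to place pivot at position 3: [8, 20, 16, 21, 39, 30, 26, 35, 25]
Pivot position: 3

After partitioning with pivot 21, the array becomes [8, 20, 16, 21, 39, 30, 26, 35, 25]. The pivot is placed at index 3. All elements to the left of the pivot are <= 21, and all elements to the right are > 21.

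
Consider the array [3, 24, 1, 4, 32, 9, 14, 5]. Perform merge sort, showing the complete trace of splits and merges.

Merge sort trace:

Split: [3, 24, 1, 4, 32, 9, 14, 5] -> [3, 24, 1, 4] and [32, 9, 14, 5]
  Split: [3, 24, 1, 4] -> [3, 24] and [1, 4]
    Split: [3, 24] -> [3] and [24]
    Merge: [3] + [24] -> [3, 24]
    Split: [1, 4] -> [1] and [4]
    Merge: [1] + [4] -> [1, 4]
  Merge: [3, 24] + [1, 4] -> [1, 3, 4, 24]
  Split: [32, 9, 14, 5] -> [32, 9] and [14, 5]
    Split: [32, 9] -> [32] and [9]
    Merge: [32] + [9] -> [9, 32]
    Split: [14, 5] -> [14] and [5]
    Merge: [14] + [5] -> [5, 14]
  Merge: [9, 32] + [5, 14] -> [5, 9, 14, 32]
Merge: [1, 3, 4, 24] + [5, 9, 14, 32] -> [1, 3, 4, 5, 9, 14, 24, 32]

Final sorted array: [1, 3, 4, 5, 9, 14, 24, 32]

The merge sort proceeds by recursively splitting the array and merging sorted halves.
After all merges, the sorted array is [1, 3, 4, 5, 9, 14, 24, 32].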